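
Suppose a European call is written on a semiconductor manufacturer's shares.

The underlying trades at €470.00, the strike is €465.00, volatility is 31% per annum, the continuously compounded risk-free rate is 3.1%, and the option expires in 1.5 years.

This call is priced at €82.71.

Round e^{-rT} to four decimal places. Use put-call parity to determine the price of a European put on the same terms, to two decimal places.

€56.60

exp(−rT) = exp(−0.031·1.5) = 0.9546
Put-call parity: C − P = S − K·e^(−rT) = 470 − 465·0.9546 = 470 − 443.8890 = 26.1110
P = C − (C − P) = 82.71 − (26.1110) = 56.5990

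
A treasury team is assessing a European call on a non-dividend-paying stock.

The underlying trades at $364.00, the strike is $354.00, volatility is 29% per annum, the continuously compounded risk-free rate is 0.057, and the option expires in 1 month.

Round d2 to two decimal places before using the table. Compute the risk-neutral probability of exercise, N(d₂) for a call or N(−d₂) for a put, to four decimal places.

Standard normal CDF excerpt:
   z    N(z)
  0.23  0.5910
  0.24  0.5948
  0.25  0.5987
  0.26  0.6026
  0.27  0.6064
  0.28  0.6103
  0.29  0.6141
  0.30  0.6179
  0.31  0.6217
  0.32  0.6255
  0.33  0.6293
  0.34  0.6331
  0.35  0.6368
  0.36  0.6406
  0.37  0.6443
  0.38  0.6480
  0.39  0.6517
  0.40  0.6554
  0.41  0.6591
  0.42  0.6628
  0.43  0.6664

σ√T = 0.29 × 0.2887 = 0.0837
d₁ = [ln(364/354) + (0.057 + 0.29²/2)·0.08333] / 0.0837 = [0.0279 + 0.0083] / 0.0837 = 0.4314 which rounds to 0.43
d₂ = d₁ − σ√T = 0.4314 − 0.0837 = 0.3476 which rounds to 0.35
Risk-neutral Pr[S_T > K] = N(d₂) = N(0.35) = 0.6368

0.6368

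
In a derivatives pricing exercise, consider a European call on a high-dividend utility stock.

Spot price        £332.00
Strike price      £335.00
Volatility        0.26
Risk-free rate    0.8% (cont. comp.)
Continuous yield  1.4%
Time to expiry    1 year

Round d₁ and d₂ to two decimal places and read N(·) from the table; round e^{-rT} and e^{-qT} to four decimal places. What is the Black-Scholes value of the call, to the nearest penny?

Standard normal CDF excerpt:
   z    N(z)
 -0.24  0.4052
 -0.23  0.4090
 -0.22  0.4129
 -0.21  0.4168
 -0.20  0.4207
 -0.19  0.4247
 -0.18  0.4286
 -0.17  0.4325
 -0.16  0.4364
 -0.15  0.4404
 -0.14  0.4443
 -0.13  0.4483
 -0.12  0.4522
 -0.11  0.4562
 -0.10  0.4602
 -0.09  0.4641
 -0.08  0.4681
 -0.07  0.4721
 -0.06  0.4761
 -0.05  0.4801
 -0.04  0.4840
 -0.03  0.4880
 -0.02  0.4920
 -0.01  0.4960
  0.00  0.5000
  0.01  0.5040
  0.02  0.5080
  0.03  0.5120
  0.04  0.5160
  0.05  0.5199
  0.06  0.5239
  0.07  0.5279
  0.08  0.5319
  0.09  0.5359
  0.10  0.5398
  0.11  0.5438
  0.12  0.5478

σ√T = 0.26·√1 = 0.2600
d₁ = [ln(332/335) + (0.008 − 0.014 + ½·0.26²)·1] / (σ√T) = (-0.0090 + 0.0278) / 0.2600 = 0.0723 ⇒ 0.07
d₂ = 0.0723 − 0.2600 = -0.1877 ⇒ -0.19
exp(−qT) = exp(−0.014·1) = 0.9861;  exp(−rT) = exp(−0.008·1) = 0.9920
N(d₁) = N(0.07) = 0.5279;  N(d₂) = N(-0.19) = 0.4247
C = 332·0.9861·0.5279 − 335·0.9920·0.4247 = 172.8266 − 141.1363 = 31.6903

£31.69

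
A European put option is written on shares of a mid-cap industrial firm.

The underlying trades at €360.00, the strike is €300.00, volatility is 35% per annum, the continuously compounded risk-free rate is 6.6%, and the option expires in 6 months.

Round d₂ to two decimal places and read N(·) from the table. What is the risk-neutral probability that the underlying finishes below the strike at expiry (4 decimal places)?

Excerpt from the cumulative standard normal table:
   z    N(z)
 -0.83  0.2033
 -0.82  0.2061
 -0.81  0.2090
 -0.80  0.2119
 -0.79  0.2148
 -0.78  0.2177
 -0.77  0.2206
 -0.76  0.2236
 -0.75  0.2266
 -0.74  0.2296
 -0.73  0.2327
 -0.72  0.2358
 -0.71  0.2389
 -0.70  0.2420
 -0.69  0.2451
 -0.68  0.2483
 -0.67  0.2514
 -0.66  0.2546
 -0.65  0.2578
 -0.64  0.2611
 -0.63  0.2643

T = 0.5;  σ√T = 0.2475
ln(S/K) + (r + σ²/2)T = ln(360/300) + (0.066 + 0.35²/2)·0.5 = 0.1823 + 0.0636 = 0.2459
d₁ = 0.2459 / 0.2475 = 0.9938 → 0.99
d₂ = d₁ − σ√T = 0.9938 − 0.2475 = 0.7463 → 0.75
Risk-neutral Pr[S_T < K] = N(−d₂) = N(-0.75) = 0.2266

0.2266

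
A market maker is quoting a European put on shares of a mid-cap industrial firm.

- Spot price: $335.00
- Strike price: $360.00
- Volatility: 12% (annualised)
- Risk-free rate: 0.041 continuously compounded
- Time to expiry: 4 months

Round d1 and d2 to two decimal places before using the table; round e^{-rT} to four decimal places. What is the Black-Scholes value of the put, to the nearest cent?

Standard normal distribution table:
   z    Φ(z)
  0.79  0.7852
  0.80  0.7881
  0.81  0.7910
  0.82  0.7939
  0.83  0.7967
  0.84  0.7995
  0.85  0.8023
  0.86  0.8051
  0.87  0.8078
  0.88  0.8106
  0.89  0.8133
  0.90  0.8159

$22.86

T = 0.3333;  σ√T = 0.0693
ln(S/K) + (r + σ²/2)T = ln(335/360) + (0.041 + 0.12²/2)·0.3333 = -0.0720 + 0.0161 = -0.0559
d₁ = -0.0559 / 0.0693 = -0.8069 which rounds to -0.81
d₂ = d₁ − σ√T = -0.8069 − 0.0693 = -0.8762 which rounds to -0.88
e^(−rT) = e^(−0.041·0.3333) = 0.9864
N(−d₂) = N(0.88) = 0.8106;  N(−d₁) = N(0.81) = 0.7910
P = 360·0.9864·0.8106 − 335·0.7910 = 287.8473 − 264.9850 = 22.8623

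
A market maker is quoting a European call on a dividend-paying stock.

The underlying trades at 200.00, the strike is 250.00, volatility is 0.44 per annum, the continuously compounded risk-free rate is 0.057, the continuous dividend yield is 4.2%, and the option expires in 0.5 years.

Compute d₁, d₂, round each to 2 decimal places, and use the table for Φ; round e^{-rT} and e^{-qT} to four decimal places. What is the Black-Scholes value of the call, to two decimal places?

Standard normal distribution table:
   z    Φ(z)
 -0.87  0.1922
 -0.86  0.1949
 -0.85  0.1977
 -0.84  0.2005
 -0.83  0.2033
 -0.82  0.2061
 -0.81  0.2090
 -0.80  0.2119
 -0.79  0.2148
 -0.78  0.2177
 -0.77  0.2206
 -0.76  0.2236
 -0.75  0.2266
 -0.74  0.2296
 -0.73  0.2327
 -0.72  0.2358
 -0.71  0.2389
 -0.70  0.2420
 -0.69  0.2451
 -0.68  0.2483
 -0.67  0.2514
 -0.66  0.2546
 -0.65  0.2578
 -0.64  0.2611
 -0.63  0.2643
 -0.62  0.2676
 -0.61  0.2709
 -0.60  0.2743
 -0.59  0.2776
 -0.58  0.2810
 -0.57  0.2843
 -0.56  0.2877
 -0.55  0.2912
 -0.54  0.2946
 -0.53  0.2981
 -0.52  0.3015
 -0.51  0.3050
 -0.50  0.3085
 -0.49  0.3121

9.66

σ√T = 0.44 × 0.7071 = 0.3111
d₁ = [ln(200/250) + (0.057 − 0.042 + ½·0.44²)·0.5] / (σ√T) = (-0.2231 + 0.0559) / 0.3111 = -0.5375 ≈ -0.54
d₂ = -0.5375 − 0.3111 = -0.8487 ≈ -0.85
e^(−qT) = e^(−0.042·0.5) = 0.9792;  e^(−rT) = e^(−0.057·0.5) = 0.9719
C = 200·0.9792·N(-0.54) − 250·0.9719·N(-0.85) = 200·0.9792·0.2946 − 250·0.9719·0.1977 = 57.6945 − 48.0362 = 9.6583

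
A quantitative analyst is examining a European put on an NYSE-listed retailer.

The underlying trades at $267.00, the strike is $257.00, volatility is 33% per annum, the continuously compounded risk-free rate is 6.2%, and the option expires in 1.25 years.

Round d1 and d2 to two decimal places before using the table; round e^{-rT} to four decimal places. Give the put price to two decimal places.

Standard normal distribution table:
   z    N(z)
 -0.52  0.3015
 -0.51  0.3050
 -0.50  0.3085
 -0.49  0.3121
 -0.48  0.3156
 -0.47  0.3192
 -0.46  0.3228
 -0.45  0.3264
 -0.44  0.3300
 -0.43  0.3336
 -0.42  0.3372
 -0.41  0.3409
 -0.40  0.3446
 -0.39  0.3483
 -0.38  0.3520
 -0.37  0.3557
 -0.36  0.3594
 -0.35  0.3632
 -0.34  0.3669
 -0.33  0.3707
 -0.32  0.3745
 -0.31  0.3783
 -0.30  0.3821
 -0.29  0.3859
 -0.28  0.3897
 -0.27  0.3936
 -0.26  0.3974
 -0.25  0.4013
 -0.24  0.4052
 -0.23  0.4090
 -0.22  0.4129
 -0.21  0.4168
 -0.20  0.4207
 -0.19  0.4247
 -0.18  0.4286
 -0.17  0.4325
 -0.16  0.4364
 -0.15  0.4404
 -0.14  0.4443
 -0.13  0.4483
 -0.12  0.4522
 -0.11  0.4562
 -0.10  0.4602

$24.25

σ√T = 0.33 × 1.1180 = 0.3690
d₁ = [ln(267/257) + (0.062 + ½·0.33²)·1.25] / (σ√T) = (0.0382 + 0.1456) / 0.3690 = 0.4980 ≈ 0.50
d₂ = 0.4980 − 0.3690 = 0.1290 ≈ 0.13
exp(−rT) = exp(−0.062·1.25) = 0.9254
N(−d₂) = N(-0.13) = 0.4483;  N(−d₁) = N(-0.50) = 0.3085
P = 257·0.9254·0.4483 − 267·0.3085 = 106.6182 − 82.3695 = 24.2487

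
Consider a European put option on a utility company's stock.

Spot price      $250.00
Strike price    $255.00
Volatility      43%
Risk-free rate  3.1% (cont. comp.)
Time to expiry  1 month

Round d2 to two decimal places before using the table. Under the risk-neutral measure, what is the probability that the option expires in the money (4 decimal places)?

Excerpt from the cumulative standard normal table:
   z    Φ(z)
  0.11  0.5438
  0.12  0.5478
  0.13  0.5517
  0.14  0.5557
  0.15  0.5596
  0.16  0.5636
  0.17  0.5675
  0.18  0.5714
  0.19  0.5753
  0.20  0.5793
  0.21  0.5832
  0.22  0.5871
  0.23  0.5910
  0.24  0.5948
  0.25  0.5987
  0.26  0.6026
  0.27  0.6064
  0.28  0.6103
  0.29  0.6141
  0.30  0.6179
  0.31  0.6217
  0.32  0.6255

σ√T = 0.43·√0.08333 = 0.1241
ln(S/K) + (r + σ²/2)T = ln(250/255) + (0.031 + 0.43²/2)·0.08333 = -0.0198 + 0.0103 = -0.0095
d₁ = -0.0095 / 0.1241 = -0.0767 which rounds to -0.08
d₂ = d₁ − σ√T = -0.0767 − 0.1241 = -0.2008 which rounds to -0.20
Pr(exercise) under Q = N(−d₂) = N(0.20) = 0.5793

0.5793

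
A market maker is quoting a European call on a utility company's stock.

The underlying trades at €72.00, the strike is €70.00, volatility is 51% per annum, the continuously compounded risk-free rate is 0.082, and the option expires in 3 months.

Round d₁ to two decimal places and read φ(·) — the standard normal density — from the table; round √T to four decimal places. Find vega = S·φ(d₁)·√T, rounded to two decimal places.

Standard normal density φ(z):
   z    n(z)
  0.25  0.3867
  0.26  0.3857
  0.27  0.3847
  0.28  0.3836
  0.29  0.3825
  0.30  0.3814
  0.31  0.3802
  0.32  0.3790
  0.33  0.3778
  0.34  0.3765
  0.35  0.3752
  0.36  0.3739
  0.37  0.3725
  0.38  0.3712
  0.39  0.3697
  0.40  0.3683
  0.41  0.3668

T = 0.25;  σ√T = 0.2550
ln(S/K) + (r + σ²/2)T = ln(72/70) + (0.082 + 0.51²/2)·0.25 = 0.0282 + 0.0530 = 0.0812
d₁ = 0.0812 / 0.2550 = 0.3184 which rounds to 0.32
√T = √0.25 = 0.5000
φ(d₁) = φ(0.32) = 0.3790
vega = S·φ(d₁)·√T = 72·0.3790·0.5000 = 13.6440

13.64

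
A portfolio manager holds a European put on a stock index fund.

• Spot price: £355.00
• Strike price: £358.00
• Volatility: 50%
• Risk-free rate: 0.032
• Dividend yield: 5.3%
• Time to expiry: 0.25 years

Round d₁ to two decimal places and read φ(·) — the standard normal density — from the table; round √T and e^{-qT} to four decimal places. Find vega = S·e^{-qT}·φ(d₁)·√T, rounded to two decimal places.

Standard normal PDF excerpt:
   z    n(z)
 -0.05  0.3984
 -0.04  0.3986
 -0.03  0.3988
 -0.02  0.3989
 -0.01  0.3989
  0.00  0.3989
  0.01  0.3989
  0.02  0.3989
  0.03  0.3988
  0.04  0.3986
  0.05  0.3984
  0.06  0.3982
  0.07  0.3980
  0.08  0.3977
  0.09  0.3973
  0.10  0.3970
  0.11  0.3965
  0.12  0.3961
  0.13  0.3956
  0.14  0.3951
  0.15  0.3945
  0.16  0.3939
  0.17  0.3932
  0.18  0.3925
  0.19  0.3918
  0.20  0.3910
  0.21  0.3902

69.71

σ√T = 0.5 × 0.5000 = 0.2500
ln(S/K) + (r − q + σ²/2)T = ln(355/358) + (0.032 − 0.053 + 0.5²/2)·0.25 = -0.0084 + 0.0260 = 0.0176
d₁ = 0.0176 / 0.2500 = 0.0703 which rounds to 0.07
√T = √0.25 = 0.5000
φ(d₁) = φ(0.07) = 0.3980
e^(−qT) = e^(−0.053·0.25) = 0.9868
vega = S·e^(−qT)·φ(d₁)·√T = 355·0.9868·0.3980·0.5000 = 69.7125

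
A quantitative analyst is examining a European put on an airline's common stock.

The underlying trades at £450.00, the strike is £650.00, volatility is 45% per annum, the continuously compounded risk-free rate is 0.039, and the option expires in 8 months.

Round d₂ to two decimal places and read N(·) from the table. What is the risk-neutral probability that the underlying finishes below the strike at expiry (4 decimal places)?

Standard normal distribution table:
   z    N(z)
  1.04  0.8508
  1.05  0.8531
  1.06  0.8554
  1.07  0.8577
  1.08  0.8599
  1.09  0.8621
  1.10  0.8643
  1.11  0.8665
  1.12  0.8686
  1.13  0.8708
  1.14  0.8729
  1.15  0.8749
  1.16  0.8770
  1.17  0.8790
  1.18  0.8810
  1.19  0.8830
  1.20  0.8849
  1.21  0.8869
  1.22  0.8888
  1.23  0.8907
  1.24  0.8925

0.8665

T = 0.6667;  σ√T = 0.3674
ln(S/K) + (r + σ²/2)T = ln(450/650) + (0.039 + 0.45²/2)·0.6667 = -0.3677 + 0.0935 = -0.2742
d₁ = -0.2742 / 0.3674 = -0.7463 ⇒ -0.75
d₂ = d₁ − σ√T = -0.7463 − 0.3674 = -1.1138 ⇒ -1.11
Pr(exercise) under Q = N(−d₂) = N(1.11) = 0.8665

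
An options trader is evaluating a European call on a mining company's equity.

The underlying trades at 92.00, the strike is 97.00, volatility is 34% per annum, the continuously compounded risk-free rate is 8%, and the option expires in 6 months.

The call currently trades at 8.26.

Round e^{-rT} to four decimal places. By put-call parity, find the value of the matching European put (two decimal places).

9.46

e^(−rT) = e^(−0.08·0.5) = 0.9608
Put-call parity: C − P = S − K·e^(−rT) = 92 − 97·0.9608 = 92 − 93.1976 = -1.1976
P = C − (C − P) = 8.26 − (-1.1976) = 9.4576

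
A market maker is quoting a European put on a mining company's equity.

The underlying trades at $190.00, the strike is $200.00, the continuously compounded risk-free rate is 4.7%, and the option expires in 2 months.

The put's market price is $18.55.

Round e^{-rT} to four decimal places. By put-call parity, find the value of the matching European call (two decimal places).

e^(−rT) = e^(−0.047·0.1667) = 0.9922
Put-call parity: C − P = S − K·e^(−rT) = 190 − 200·0.9922 = 190 − 198.4400 = -8.4400
C = P + (C − P) = 18.55 + (-8.4400) = 10.1100

$10.11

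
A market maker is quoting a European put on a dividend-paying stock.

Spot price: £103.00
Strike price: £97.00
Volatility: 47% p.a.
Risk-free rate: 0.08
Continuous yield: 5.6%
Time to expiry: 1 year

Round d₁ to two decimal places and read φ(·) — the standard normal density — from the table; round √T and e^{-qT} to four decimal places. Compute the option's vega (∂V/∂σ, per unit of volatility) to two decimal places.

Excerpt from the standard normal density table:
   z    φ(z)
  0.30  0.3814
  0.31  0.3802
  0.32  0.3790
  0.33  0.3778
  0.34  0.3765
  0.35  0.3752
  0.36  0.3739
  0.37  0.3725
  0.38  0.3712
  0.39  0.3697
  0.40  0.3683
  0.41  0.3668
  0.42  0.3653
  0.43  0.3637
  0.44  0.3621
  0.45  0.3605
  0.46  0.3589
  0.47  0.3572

σ√T = 0.47·√1 = 0.4700
d₁ = [ln(103/97) + (0.08 − 0.056 + ½·0.47²)·1] / (σ√T) = (0.0600 + 0.1344) / 0.4700 = 0.4138 which rounds to 0.41
√T = √1 = 1.0000
φ(d₁) = φ(0.41) = 0.3668
exp(−qT) = exp(−0.056·1) = 0.9455
vega = S·exp(−qT)·φ(d₁)·√T = 103·0.9455·0.3668·1.0000 = 35.7214
(The call has the same vega.)

35.72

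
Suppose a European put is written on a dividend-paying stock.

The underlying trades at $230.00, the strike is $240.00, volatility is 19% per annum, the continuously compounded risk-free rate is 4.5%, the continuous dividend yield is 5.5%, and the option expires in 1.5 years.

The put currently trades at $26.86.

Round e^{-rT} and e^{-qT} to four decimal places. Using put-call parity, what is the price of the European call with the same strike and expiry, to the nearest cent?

exp(−qT) = exp(−0.055·1.5) = 0.9208;  exp(−rT) = exp(−0.045·1.5) = 0.9347
Put-call parity: C − P = S·e^(−qT) − K·e^(−rT) = 230·0.9208 − 240·0.9347 = 211.7840 − 224.3280 = -12.5440
C = P + (C − P) = 26.86 + (-12.5440) = 14.3160

$14.32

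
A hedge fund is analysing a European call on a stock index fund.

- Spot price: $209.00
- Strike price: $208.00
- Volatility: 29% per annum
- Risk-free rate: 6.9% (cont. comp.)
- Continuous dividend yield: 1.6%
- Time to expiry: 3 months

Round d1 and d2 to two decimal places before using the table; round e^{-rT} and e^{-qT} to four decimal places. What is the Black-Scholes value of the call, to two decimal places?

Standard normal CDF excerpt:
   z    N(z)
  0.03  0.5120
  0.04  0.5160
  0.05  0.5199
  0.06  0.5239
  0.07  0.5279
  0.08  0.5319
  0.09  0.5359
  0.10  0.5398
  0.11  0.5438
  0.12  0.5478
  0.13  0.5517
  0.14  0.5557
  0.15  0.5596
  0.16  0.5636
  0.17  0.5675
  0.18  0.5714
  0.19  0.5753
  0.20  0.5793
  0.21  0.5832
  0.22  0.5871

$14.30

T = 0.25;  σ√T = 0.1450
d₁ = [ln(209/208) + (0.069 − 0.016 + ½·0.29²)·0.25] / (σ√T) = (0.0048 + 0.0238) / 0.1450 = 0.1970 which rounds to 0.20
d₂ = 0.1970 − 0.1450 = 0.0520 which rounds to 0.05
exp(−qT) = exp(−0.016·0.25) = 0.9960;  exp(−rT) = exp(−0.069·0.25) = 0.9829
N(d₁) = N(0.20) = 0.5793;  N(d₂) = N(0.05) = 0.5199
C = 209·0.9960·0.5793 − 208·0.9829·0.5199 = 120.5894 − 106.2900 = 14.2994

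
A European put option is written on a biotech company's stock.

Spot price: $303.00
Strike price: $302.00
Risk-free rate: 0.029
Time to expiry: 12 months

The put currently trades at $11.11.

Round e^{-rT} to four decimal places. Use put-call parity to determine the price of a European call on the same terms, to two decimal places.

$20.75

exp(−rT) = exp(−0.029·1) = 0.9714
Put-call parity: C − P = S − K·e^(−rT) = 303 − 302·0.9714 = 303 − 293.3628 = 9.6372
C = P + (C − P) = 11.11 + (9.6372) = 20.7472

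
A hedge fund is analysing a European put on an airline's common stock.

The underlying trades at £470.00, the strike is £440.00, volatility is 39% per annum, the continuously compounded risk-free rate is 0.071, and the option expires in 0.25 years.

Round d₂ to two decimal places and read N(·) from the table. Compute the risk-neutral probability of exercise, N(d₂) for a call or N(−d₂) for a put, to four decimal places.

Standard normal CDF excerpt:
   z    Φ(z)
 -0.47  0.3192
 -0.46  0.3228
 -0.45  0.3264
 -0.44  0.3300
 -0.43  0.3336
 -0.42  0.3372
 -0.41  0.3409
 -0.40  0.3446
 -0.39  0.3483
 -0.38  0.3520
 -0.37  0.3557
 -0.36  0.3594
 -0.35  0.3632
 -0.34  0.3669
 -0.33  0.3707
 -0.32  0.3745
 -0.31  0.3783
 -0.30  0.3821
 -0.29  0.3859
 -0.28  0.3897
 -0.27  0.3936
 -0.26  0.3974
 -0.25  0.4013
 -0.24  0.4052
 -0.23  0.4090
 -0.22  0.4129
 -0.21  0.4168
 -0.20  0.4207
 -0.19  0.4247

σ√T = 0.39·√0.25 = 0.1950
d₁ = [ln(470/440) + (0.071 + 0.39²/2)·0.25] / 0.1950 = [0.0660 + 0.0368] / 0.1950 = 0.5268 ⇒ 0.53
d₂ = d₁ − σ√T = 0.5268 − 0.1950 = 0.3318 ⇒ 0.33
Pr(exercise) under Q = N(−d₂) = N(-0.33) = 0.3707

0.3707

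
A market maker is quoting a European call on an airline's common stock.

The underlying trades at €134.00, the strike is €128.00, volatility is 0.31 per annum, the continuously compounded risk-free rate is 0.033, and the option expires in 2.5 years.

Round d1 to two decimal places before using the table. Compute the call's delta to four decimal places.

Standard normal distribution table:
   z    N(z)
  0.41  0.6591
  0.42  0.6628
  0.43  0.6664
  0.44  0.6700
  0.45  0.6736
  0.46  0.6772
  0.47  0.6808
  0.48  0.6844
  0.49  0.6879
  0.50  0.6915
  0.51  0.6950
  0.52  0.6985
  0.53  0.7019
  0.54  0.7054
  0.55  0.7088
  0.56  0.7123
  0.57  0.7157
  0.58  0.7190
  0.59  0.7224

σ√T = 0.31 × 1.5811 = 0.4902
ln(S/K) + (r + σ²/2)T = ln(134/128) + (0.033 + 0.31²/2)·2.5 = 0.0458 + 0.2026 = 0.2484
d₁ = 0.2484 / 0.4902 = 0.5069 ⇒ 0.51
N(d₁) = N(0.51) = 0.6950
Δ_call = N(d₁) = 0.6950

0.6950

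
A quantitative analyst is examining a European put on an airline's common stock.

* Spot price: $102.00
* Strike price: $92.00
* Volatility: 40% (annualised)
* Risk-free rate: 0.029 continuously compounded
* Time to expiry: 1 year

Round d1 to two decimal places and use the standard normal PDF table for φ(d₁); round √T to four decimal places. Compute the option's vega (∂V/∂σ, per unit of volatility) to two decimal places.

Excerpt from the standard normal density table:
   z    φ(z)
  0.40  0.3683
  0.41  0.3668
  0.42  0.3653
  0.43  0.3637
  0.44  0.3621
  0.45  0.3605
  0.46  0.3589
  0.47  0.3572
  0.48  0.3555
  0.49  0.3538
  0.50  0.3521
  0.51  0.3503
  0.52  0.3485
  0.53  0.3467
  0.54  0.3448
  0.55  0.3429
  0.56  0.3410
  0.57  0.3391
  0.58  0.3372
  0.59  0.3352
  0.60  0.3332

35.36

σ√T = 0.4·√1 = 0.4000
d₁ = [ln(102/92) + (0.029 + 0.4²/2)·1] / 0.4000 = [0.1032 + 0.1090] / 0.4000 = 0.5305 which rounds to 0.53
√T = √1 = 1.0000
φ(d₁) = φ(0.53) = 0.3467
vega = S·φ(d₁)·√T = 102·0.3467·1.0000 = 35.3634
(The call has the same vega.)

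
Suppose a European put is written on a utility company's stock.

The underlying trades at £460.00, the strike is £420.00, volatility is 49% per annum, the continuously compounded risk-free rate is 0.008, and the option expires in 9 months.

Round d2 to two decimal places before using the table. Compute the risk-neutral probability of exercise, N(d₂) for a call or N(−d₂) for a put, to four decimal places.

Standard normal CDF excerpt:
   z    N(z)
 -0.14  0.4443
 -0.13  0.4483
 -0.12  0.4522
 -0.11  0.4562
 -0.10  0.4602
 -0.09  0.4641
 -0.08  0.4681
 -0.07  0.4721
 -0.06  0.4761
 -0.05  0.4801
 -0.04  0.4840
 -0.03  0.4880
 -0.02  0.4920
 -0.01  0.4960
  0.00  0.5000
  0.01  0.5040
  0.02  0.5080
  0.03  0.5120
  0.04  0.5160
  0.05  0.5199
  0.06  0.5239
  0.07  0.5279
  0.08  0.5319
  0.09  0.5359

0.4920

σ√T = 0.49·√0.75 = 0.4244
d₁ = [ln(460/420) + (0.008 + 0.49²/2)·0.75] / 0.4244 = [0.0910 + 0.0960] / 0.4244 = 0.4407 ⇒ 0.44
d₂ = d₁ − σ√T = 0.4407 − 0.4244 = 0.0163 ⇒ 0.02
Risk-neutral Pr[S_T < K] = N(−d₂) = N(-0.02) = 0.4920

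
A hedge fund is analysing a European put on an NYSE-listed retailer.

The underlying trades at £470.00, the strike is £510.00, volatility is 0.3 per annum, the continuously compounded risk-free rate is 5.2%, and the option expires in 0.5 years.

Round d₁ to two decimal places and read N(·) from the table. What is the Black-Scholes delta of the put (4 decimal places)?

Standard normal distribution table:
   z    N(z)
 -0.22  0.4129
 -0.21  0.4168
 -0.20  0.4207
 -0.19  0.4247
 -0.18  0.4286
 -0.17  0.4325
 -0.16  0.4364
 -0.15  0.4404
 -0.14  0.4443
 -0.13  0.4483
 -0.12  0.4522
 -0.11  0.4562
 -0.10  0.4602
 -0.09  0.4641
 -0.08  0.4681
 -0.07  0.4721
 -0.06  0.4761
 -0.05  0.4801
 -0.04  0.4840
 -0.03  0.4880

σ√T = 0.3 × 0.7071 = 0.2121
d₁ = [ln(470/510) + (0.052 + 0.3²/2)·0.5] / 0.2121 = [-0.0817 + 0.0485] / 0.2121 = -0.1564 which rounds to -0.16
N(d₁) = N(-0.16) = 0.4364
Δ_put = N(d₁) − 1 = 0.4364 − 1 = -0.5636

-0.5636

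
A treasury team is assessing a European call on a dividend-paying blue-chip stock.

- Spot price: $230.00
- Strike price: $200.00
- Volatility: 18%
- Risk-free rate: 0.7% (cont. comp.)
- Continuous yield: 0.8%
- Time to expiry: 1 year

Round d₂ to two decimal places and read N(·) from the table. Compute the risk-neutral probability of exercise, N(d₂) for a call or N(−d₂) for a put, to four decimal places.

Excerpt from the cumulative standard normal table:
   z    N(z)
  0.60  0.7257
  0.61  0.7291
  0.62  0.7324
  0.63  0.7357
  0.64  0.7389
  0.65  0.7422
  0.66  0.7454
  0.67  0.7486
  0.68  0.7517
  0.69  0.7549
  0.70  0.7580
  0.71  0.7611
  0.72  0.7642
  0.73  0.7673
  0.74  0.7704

σ√T = 0.18·√1 = 0.1800
d₁ = [ln(230/200) + (0.007 − 0.008 + 0.18²/2)·1] / 0.1800 = [0.1398 + 0.0152] / 0.1800 = 0.8609 which rounds to 0.86
d₂ = d₁ − σ√T = 0.8609 − 0.1800 = 0.6809 which rounds to 0.68
Risk-neutral Pr[S_T > K] = N(d₂) = N(0.68) = 0.7517

0.7517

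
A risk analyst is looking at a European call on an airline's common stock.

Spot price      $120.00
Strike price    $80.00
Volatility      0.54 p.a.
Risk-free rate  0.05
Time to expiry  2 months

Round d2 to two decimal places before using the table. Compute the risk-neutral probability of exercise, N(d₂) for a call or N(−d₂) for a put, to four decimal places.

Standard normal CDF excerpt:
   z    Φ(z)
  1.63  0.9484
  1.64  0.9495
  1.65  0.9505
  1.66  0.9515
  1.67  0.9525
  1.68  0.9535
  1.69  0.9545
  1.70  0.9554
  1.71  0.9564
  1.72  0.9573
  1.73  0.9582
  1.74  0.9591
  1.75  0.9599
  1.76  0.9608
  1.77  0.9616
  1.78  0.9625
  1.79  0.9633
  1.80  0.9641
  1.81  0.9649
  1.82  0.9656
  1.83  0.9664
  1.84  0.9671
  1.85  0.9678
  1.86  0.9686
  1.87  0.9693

σ√T = 0.54 × 0.4082 = 0.2205
ln(S/K) + (r + σ²/2)T = ln(120/80) + (0.05 + 0.54²/2)·0.1667 = 0.4055 + 0.0326 = 0.4381
d₁ = 0.4381 / 0.2205 = 1.9873 ≈ 1.99
d₂ = d₁ − σ√T = 1.9873 − 0.2205 = 1.7668 ≈ 1.77
Pr(exercise) under Q = N(d₂) = 0.9616

0.9616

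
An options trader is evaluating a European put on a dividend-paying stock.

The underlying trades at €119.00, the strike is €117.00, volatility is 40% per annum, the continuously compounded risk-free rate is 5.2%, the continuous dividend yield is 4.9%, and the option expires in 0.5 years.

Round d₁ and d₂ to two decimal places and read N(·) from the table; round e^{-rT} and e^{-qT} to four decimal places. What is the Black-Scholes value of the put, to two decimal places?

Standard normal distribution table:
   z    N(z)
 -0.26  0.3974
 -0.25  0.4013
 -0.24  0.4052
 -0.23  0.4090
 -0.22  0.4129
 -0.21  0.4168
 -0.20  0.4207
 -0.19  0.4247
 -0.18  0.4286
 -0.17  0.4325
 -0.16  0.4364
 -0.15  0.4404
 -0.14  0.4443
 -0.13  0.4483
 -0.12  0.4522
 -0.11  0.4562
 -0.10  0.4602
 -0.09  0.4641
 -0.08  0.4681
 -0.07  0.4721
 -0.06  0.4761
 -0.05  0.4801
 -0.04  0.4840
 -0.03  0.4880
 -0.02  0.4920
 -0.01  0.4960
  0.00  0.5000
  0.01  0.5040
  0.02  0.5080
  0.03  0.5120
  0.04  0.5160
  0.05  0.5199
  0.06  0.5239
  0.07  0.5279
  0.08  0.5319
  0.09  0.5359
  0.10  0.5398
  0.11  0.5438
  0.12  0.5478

€12.23

T = 0.5;  σ√T = 0.2828
d₁ = [ln(119/117) + (0.052 − 0.049 + 0.4²/2)·0.5] / 0.2828 = [0.0169 + 0.0415] / 0.2828 = 0.2067 ≈ 0.21
d₂ = d₁ − σ√T = 0.2067 − 0.2828 = -0.0762 ≈ -0.08
e^(−qT) = e^(−0.049·0.5) = 0.9758;  e^(−rT) = e^(−0.052·0.5) = 0.9743
N(−d₂) = N(0.08) = 0.5319;  N(−d₁) = N(-0.21) = 0.4168
P = 117·0.9743·0.5319 − 119·0.9758·0.4168 = 60.6329 − 48.3989 = 12.2340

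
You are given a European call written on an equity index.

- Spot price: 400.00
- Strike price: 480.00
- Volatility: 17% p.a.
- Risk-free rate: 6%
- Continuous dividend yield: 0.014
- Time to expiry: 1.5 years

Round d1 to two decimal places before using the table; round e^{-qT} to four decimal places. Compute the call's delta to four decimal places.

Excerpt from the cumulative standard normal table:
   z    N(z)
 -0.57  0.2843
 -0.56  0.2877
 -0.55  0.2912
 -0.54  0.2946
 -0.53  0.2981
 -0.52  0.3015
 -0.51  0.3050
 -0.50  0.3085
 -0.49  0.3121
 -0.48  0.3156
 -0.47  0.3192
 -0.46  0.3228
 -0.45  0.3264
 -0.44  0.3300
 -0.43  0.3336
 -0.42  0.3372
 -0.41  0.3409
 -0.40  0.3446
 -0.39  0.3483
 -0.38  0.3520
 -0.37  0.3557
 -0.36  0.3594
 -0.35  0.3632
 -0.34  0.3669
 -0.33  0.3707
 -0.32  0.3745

0.3231

σ√T = 0.17 × 1.2247 = 0.2082
d₁ = [ln(400/480) + (0.06 − 0.014 + 0.17²/2)·1.5] / 0.2082 = [-0.1823 + 0.0907] / 0.2082 = -0.4402 → -0.44
N(d₁) = N(-0.44) = 0.3300
Δ_call = e^(−qT)·N(d₁) = 0.9792·0.3300 = 0.3231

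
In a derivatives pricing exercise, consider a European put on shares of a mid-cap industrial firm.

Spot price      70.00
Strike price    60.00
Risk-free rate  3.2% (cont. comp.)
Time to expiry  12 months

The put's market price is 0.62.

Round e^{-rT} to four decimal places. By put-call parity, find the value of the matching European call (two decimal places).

12.51

e^(−rT) = e^(−0.032·1) = 0.9685
Put-call parity: C − P = S − K·e^(−rT) = 70 − 60·0.9685 = 70 − 58.1100 = 11.8900
C = P + (C − P) = 0.62 + (11.8900) = 12.5100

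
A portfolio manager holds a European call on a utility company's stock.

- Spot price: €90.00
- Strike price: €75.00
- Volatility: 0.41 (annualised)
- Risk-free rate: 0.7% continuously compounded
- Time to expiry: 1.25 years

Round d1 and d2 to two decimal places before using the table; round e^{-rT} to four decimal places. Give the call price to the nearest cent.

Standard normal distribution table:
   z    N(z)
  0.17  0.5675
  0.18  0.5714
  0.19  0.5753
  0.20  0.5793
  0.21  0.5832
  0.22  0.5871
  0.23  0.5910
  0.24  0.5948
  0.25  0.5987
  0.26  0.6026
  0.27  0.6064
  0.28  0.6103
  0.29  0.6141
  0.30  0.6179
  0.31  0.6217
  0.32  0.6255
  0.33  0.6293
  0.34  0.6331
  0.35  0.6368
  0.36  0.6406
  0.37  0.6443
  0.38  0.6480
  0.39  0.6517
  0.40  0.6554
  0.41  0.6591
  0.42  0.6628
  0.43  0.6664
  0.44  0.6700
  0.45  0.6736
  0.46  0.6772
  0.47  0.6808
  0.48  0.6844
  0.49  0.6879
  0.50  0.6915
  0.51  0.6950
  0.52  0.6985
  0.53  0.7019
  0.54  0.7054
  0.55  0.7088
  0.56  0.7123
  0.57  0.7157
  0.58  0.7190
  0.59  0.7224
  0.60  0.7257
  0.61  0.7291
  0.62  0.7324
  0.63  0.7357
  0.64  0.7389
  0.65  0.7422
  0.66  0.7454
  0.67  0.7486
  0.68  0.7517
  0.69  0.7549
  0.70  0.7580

T = 1.25;  σ√T = 0.4584
d₁ = [ln(90/75) + (0.007 + 0.41²/2)·1.25] / 0.4584 = [0.1823 + 0.1138] / 0.4584 = 0.6460 which rounds to 0.65
d₂ = d₁ − σ√T = 0.6460 − 0.4584 = 0.1876 which rounds to 0.19
e^(−rT) = e^(−0.007·1.25) = 0.9913
N(d₁) = N(0.65) = 0.7422;  N(d₂) = N(0.19) = 0.5753
C = 90·0.7422 − 75·0.9913·0.5753 = 66.7980 − 42.7721 = 24.0259

€24.03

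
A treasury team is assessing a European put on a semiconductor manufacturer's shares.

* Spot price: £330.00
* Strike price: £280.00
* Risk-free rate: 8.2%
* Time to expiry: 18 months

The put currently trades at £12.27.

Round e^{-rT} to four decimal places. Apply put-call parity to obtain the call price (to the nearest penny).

e^(−rT) = e^(−0.082·1.5) = 0.8843
Put-call parity: C − P = S − K·e^(−rT) = 330 − 280·0.8843 = 330 − 247.6040 = 82.3960
C = P + (C − P) = 12.27 + (82.3960) = 94.6660

£94.67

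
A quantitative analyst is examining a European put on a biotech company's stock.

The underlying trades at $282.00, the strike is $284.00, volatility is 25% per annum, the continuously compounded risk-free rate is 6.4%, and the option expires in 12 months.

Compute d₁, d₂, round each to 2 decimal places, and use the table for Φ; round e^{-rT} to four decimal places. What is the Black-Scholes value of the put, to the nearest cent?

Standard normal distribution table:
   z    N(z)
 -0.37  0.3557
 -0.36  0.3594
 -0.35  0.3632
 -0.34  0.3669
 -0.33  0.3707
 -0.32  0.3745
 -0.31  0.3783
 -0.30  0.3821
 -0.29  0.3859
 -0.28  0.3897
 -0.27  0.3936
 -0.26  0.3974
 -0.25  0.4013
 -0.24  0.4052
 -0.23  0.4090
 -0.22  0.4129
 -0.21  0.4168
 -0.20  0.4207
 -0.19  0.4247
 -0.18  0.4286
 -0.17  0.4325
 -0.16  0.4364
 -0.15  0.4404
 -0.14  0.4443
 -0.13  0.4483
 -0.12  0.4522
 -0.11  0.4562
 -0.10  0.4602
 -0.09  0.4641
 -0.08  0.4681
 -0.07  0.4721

$20.17

σ√T = 0.25·√1 = 0.2500
d₁ = [ln(282/284) + (0.064 + 0.25²/2)·1] / 0.2500 = [-0.0071 + 0.0953] / 0.2500 = 0.3527 which rounds to 0.35
d₂ = d₁ − σ√T = 0.3527 − 0.2500 = 0.1027 which rounds to 0.10
exp(−rT) = exp(−0.064·1) = 0.9380
N(−d₂) = N(-0.10) = 0.4602;  N(−d₁) = N(-0.35) = 0.3632
P = 284·0.9380·0.4602 − 282·0.3632 = 122.5936 − 102.4224 = 20.1712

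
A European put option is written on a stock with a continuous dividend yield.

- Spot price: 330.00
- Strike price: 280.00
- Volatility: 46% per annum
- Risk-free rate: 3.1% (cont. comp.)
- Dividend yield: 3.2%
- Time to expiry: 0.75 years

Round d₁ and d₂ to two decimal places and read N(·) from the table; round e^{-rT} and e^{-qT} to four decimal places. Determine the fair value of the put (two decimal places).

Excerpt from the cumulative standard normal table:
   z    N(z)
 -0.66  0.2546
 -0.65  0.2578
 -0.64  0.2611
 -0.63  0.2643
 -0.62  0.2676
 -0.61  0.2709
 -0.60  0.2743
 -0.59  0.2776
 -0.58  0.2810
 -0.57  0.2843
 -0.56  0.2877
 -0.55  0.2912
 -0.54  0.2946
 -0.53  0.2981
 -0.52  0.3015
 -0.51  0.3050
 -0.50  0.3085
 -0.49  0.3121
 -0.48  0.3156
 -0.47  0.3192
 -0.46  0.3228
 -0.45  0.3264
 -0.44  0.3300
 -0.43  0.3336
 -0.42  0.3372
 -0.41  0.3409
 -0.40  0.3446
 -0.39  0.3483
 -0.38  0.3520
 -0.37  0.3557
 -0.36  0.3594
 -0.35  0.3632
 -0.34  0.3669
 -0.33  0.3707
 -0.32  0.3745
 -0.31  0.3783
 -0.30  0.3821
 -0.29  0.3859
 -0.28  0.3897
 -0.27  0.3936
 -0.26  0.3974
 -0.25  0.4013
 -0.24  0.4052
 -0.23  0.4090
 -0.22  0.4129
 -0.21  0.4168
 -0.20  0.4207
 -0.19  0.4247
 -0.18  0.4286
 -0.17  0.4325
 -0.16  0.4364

26.74

T = 0.75;  σ√T = 0.3984
d₁ = [ln(330/280) + (0.031 − 0.032 + ½·0.46²)·0.75] / (σ√T) = (0.1643 + 0.0786) / 0.3984 = 0.6097 which rounds to 0.61
d₂ = 0.6097 − 0.3984 = 0.2114 which rounds to 0.21
e^(−qT) = e^(−0.032·0.75) = 0.9763;  e^(−rT) = e^(−0.031·0.75) = 0.9770
N(−d₂) = N(-0.21) = 0.4168;  N(−d₁) = N(-0.61) = 0.2709
P = 280·0.9770·0.4168 − 330·0.9763·0.2709 = 114.0198 − 87.2783 = 26.7415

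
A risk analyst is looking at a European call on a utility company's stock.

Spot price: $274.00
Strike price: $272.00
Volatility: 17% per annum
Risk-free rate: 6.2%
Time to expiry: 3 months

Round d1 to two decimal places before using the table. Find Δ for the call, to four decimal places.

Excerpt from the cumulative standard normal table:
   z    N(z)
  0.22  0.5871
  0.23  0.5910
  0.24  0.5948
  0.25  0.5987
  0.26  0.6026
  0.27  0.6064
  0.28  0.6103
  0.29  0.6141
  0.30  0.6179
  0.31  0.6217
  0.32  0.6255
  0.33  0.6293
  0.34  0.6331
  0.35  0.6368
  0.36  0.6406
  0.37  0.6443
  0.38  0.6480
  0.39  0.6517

σ√T = 0.17·√0.25 = 0.0850
d₁ = [ln(274/272) + (0.062 + 0.17²/2)·0.25] / 0.0850 = [0.0073 + 0.0191] / 0.0850 = 0.3110 which rounds to 0.31
N(d₁) = N(0.31) = 0.6217
Δ_call = N(d₁) = 0.6217

0.6217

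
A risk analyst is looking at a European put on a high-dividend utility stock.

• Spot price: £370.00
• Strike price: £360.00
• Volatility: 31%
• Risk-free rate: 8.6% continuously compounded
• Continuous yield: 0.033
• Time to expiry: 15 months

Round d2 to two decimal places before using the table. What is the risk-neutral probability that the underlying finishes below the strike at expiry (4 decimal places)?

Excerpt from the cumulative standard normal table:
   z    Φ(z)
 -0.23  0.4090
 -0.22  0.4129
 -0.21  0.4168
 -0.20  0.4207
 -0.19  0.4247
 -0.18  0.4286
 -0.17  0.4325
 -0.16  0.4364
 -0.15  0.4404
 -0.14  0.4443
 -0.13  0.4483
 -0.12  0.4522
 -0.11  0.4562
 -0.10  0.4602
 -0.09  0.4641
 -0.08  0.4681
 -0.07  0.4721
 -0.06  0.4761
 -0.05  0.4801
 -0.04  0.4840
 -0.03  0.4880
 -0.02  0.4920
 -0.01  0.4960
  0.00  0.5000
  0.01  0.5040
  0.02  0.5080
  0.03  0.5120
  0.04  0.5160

0.4602

T = 1.25;  σ√T = 0.3466
d₁ = [ln(370/360) + (0.086 − 0.033 + 0.31²/2)·1.25] / 0.3466 = [0.0274 + 0.1263] / 0.3466 = 0.4435 which rounds to 0.44
d₂ = d₁ − σ√T = 0.4435 − 0.3466 = 0.0969 which rounds to 0.10
Risk-neutral Pr[S_T < K] = N(−d₂) = N(-0.10) = 0.4602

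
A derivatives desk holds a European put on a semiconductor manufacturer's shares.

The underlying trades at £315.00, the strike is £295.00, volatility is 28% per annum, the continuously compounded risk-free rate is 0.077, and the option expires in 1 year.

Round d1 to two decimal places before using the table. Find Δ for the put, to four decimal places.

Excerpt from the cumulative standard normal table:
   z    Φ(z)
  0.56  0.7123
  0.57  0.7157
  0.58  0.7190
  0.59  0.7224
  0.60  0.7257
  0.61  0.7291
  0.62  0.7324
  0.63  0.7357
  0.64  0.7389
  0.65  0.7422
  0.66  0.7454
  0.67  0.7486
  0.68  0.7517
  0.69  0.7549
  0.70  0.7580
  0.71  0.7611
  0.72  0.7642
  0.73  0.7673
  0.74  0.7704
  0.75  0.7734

-0.2578

T = 1;  σ√T = 0.2800
d₁ = [ln(315/295) + (0.077 + 0.28²/2)·1] / 0.2800 = [0.0656 + 0.1162] / 0.2800 = 0.6493 → 0.65
N(d₁) = N(0.65) = 0.7422
Δ_put = N(d₁) − 1 = 0.7422 − 1 = -0.2578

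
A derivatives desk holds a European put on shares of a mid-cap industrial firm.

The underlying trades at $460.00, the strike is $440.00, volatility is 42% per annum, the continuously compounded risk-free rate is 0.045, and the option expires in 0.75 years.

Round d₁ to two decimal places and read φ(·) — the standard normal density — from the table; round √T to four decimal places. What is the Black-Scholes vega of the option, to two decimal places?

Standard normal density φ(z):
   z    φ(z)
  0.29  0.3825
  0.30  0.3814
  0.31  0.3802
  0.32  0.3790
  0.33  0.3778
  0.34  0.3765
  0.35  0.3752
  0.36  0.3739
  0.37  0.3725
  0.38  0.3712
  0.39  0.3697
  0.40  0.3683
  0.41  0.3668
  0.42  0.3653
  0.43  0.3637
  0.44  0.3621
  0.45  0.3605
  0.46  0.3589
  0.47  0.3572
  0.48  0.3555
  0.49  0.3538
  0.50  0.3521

σ√T = 0.42·√0.75 = 0.3637
d₁ = [ln(460/440) + (0.045 + 0.42²/2)·0.75] / 0.3637 = [0.0445 + 0.0999] / 0.3637 = 0.3969 ⇒ 0.40
√T = √0.75 = 0.8660
φ(d₁) = φ(0.40) = 0.3683
vega = S·φ(d₁)·√T = 460·0.3683·0.8660 = 146.7160
(Vega is the same for a European call and put with the same parameters.)

146.72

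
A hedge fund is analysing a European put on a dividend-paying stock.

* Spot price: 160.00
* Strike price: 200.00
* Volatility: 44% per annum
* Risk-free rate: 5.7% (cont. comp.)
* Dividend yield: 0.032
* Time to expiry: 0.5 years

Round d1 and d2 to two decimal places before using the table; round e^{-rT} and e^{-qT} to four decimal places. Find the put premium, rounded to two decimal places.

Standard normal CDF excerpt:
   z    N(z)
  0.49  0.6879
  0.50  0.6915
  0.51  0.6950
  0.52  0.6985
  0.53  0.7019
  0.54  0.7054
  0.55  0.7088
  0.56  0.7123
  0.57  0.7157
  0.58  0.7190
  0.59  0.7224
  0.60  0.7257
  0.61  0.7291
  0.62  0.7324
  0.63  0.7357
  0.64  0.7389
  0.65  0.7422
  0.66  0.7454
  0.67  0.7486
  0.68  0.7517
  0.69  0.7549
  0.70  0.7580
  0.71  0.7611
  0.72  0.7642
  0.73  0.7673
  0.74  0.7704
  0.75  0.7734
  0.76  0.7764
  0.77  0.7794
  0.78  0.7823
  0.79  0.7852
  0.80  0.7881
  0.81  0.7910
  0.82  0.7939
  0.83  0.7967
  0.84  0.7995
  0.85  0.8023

44.88

σ√T = 0.44 × 0.7071 = 0.3111
d₁ = [ln(160/200) + (0.057 − 0.032 + 0.44²/2)·0.5] / 0.3111 = [-0.2231 + 0.0609] / 0.3111 = -0.5215 which rounds to -0.52
d₂ = d₁ − σ√T = -0.5215 − 0.3111 = -0.8326 which rounds to -0.83
exp(−qT) = exp(−0.032·0.5) = 0.9841;  exp(−rT) = exp(−0.057·0.5) = 0.9719
P = 200·0.9719·N(0.83) − 160·0.9841·N(0.52) = 200·0.9719·0.7967 − 160·0.9841·0.6985 = 154.8625 − 109.9830 = 44.8795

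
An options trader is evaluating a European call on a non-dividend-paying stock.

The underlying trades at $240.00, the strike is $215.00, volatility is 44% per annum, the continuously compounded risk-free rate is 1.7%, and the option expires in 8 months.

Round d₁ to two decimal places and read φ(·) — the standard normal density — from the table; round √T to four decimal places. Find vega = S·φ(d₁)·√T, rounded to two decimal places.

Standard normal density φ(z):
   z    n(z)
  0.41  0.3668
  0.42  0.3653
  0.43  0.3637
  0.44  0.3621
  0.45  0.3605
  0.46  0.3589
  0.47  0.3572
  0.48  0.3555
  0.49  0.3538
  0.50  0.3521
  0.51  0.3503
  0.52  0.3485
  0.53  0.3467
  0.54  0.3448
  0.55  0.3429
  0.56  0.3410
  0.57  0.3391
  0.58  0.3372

σ√T = 0.44·√0.6667 = 0.3593
d₁ = [ln(240/215) + (0.017 + ½·0.44²)·0.6667] / (σ√T) = (0.1100 + 0.0759) / 0.3593 = 0.5174 → 0.52
√T = √0.6667 = 0.8165
φ(d₁) = φ(0.52) = 0.3485
vega = S·φ(d₁)·√T = 240·0.3485·0.8165 = 68.2921

68.29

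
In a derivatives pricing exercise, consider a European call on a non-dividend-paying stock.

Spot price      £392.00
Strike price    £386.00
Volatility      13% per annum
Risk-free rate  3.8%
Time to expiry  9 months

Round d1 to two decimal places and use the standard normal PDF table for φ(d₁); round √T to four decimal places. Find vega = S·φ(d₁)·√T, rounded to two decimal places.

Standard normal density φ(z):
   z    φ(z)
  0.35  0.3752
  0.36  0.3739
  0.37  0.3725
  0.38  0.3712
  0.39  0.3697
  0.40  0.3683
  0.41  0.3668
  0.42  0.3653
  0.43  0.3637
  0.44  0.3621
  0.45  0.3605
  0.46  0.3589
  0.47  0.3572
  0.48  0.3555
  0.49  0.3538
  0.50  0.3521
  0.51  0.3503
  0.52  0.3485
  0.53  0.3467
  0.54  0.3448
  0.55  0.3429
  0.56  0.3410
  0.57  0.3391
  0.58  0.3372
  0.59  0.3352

122.38

T = 0.75;  σ√T = 0.1126
d₁ = [ln(392/386) + (0.038 + ½·0.13²)·0.75] / (σ√T) = (0.0154 + 0.0348) / 0.1126 = 0.4464 which rounds to 0.45
√T = √0.75 = 0.8660
φ(d₁) = φ(0.45) = 0.3605
vega = S·φ(d₁)·√T = 392·0.3605·0.8660 = 122.3797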